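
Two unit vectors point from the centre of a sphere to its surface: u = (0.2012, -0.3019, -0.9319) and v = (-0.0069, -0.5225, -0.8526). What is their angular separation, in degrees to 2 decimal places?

u·v = 0.9509; |u| = 1.0000, |v| = 1.0000.
cos θ = (u·v)/(|u||v|) = 0.9509, so θ = 18.03°.

18.03°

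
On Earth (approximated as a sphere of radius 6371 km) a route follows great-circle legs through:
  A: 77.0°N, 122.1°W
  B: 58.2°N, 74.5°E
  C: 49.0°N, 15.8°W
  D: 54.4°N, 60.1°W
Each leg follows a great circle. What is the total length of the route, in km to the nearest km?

Leg A→B: central angle 0.7749 rad, distance 4936.7 km.
Leg B→C: central angle 0.8768 rad, distance 5586.1 km.
Leg C→D: central angle 0.4800 rad, distance 3058.2 km.
Total: 4936.7 + 5586.1 + 3058.2 ≈ 13581 km.

13581 km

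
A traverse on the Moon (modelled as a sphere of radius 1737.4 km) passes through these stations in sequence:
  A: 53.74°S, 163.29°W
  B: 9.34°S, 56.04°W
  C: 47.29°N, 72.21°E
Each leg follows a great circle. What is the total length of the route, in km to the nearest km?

6509 km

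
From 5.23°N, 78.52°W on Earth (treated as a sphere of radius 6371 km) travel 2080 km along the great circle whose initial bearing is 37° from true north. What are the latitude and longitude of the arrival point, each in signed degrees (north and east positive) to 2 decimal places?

19.96°, -66.67°

Angular distance δ = d/R = 2080/6371 = 0.32648 rad; initial bearing θ = 0.6458 rad.
sin φ₂ = sin φ₁ cos δ + cos φ₁ sin δ cos θ = (0.0912)(0.9472) + (0.9958)(0.3207)(0.7986) = 0.3414, so φ₂ = 19.96°.
Δλ = atan2(sin θ sin δ cos φ₁, cos δ − sin φ₁ sin φ₂) = atan2(0.1922, 0.9161) = 11.850°.
λ₂ = -78.520° + 11.850° = -66.67°.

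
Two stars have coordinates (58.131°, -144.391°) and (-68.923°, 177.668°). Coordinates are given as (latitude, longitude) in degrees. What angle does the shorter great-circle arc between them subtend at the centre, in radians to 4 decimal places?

Let φ₁ = 1.0146 rad, φ₂ = -1.2029 rad, and Δλ = -0.6622 rad.
Haversine: a = sin²(Δφ/2) + cos φ₁ cos φ₂ sin²(Δλ/2) = 0.8013 + (0.5280)(0.3596)(0.1057) = 0.82135.
Central angle c = 2·arcsin(√a) = 2.26881 rad.
So the angular separation is 2.2688 rad.

2.2688 rad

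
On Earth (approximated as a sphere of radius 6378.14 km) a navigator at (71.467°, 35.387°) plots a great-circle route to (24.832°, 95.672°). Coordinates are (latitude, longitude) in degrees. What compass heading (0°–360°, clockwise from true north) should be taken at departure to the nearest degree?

110°

With φ₁ = 1.2473, φ₂ = 0.4334, Δλ = 1.0522 rad, the forward-azimuth formula gives
θ = atan2( sin Δλ cos φ₂ , cos φ₁ sin φ₂ − sin φ₁ cos φ₂ cos Δλ ) = atan2(0.7882, -0.2930) = 110.39°.
So the initial bearing is 110°.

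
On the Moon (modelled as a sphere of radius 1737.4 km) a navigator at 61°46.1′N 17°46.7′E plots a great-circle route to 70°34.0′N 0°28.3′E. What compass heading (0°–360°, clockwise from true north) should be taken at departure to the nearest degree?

With φ₁ = 1.0781, φ₂ = 1.2316, Δλ = -0.3021 rad, the forward-azimuth formula gives
θ = atan2( sin Δλ cos φ₂ , cos φ₁ sin φ₂ − sin φ₁ cos φ₂ cos Δλ ) = atan2(-0.0990, 0.1662) = -30.77°.
Adding 360° brings this into [0°, 360°): 329°.

329°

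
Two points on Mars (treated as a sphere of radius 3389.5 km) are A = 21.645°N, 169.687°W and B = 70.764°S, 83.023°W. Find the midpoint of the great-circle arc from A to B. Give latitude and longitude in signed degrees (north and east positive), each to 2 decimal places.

The central angle between A and B is δ = 1.9076 rad.
With f = 0.5, the slerp weights are sin((1−f)δ)/sin δ = 0.8642 and sin(fδ)/sin δ = 0.8642.
Weighted sum of the unit vectors: (0.8642)·(-0.9145,-0.1664,0.3689) + (0.8642)·(0.0400,-0.3270,-0.9442) = (-0.7557, -0.4264, -0.4972).
Converting back: φ = atan2(z, √(x²+y²)) = -29.81°, λ = atan2(y, x) = -150.57°.

-29.81°, -150.57°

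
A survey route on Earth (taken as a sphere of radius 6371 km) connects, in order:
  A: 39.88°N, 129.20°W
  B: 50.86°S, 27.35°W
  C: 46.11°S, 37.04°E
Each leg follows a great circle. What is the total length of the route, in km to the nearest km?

Leg A→B: central angle 2.2103 rad, distance 14081.6 km.
Leg B→C: central angle 0.7256 rad, distance 4622.7 km.
Total: 14081.6 + 4622.7 ≈ 18704 km.

18704 km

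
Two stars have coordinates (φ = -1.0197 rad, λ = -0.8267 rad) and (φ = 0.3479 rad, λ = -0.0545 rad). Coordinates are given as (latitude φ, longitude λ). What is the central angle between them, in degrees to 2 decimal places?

In radians: φ₁ = -1.0197, φ₂ = 0.3479, Δλ = 44.244° = 0.7722 rad.
Haversine: a = sin²(Δφ/2) + cos φ₁ cos φ₂ sin²(Δλ/2) = 0.3991 + (0.5236)(0.9401)(0.1418) = 0.46891.
Central angle c = 2·arcsin(√a) = 1.50857 rad.
So the angular separation is 86.43°.

86.43°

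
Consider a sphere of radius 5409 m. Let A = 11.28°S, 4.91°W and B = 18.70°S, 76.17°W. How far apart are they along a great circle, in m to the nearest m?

6498 m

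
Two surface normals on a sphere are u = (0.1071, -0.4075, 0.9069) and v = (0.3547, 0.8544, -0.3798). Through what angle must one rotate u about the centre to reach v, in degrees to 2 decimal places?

u·v = -0.6546; |u| = 1.0000, |v| = 1.0000.
cos θ = (u·v)/(|u||v|) = -0.6546, so θ = 130.89°.

130.89°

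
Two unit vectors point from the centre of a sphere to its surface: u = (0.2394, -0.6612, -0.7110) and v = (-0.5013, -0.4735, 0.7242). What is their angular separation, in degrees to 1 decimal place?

108.8°

u·v = -0.3218; |u| = 1.0000, |v| = 1.0000.
cos θ = (u·v)/(|u||v|) = -0.3218, so θ = 108.8°.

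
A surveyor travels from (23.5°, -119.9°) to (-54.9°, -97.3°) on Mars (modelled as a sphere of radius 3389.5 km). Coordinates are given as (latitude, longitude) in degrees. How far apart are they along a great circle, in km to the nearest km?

Let φ₁ = 0.4102 rad, φ₂ = -0.9582 rad, and Δλ = 0.3944 rad.
cos c = sin φ₁ sin φ₂ + cos φ₁ cos φ₂ cos Δλ = (0.3987)(-0.8181) + (0.9171)(0.5750)(0.9232) = 0.16059,
so c = arccos(0.16059) = 1.40951 rad.
Distance = R·c = 3389.5 × 1.4095 ≈ 4778 km.

4778 km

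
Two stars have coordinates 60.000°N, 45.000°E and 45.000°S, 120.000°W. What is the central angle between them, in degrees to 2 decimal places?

162.53°

In radians: φ₁ = 1.0472, φ₂ = -0.7854, Δλ = -165.000° = -2.8798 rad.
Haversine: a = sin²(Δφ/2) + cos φ₁ cos φ₂ sin²(Δλ/2) = 0.6294 + (0.5000)(0.7071)(0.9830) = 0.97694.
Central angle c = 2·arcsin(√a) = 2.83670 rad.
So the angular separation is 162.53°.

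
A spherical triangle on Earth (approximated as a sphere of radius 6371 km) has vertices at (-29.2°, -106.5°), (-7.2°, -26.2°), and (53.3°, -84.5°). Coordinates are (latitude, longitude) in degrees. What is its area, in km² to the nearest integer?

Side lengths (central angles): a = 1.3581, b = 1.4781, c = 1.3622 rad; semiperimeter s = 2.0992.
By l'Huilier's theorem, tan(E/4) = √[tan(s/2) tan((s−a)/2) tan((s−b)/2) tan((s−c)/2)], giving spherical excess E = 1.1275 rad.
Area = E·R² = 1.1275 × (6371)² ≈ 45765330 km².

45765330 km²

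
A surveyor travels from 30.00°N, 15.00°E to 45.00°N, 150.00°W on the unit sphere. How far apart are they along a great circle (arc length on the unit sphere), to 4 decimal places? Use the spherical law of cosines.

1.8111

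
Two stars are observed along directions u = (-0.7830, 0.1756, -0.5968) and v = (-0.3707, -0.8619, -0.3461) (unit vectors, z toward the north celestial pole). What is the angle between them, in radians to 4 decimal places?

u·v = 0.3455; |u| = 1.0000, |v| = 1.0000.
cos θ = (u·v)/(|u||v|) = 0.3454, so θ = 1.2181 rad.

1.2181 rad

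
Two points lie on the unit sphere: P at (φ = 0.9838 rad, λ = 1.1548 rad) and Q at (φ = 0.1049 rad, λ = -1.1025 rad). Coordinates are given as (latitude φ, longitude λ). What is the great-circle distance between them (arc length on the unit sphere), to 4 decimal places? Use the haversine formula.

1.8358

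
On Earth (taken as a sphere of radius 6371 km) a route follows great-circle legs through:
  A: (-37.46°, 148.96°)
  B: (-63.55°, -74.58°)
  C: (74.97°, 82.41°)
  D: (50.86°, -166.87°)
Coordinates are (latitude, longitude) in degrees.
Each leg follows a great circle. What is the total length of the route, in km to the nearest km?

31768 km

Leg A→B: central angle 1.2784 rad, distance 8144.7 km.
Leg B→C: central angle 2.9002 rad, distance 18477.3 km.
Leg C→D: central angle 0.8077 rad, distance 5145.9 km.
Total: 8144.7 + 18477.3 + 5145.9 ≈ 31768 km.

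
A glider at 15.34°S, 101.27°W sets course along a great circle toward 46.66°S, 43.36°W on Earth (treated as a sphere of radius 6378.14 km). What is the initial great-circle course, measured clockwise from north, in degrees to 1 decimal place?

136.1°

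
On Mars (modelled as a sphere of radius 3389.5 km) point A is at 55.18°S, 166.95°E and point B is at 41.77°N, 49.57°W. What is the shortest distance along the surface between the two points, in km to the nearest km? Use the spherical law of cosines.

9037 km

With latitudes φ₁ = -55.180°, φ₂ = 41.770° and longitude difference Δλ = 143.480°:
cos c = sin φ₁ sin φ₂ + cos φ₁ cos φ₂ cos Δλ = (-0.8209)(0.6661) + (0.5710)(0.7458)(-0.8036) = -0.88912,
so c = arccos(-0.88912) = 2.66621 rad.
Distance = R·c = 3389.5 × 2.6662 ≈ 9037 km.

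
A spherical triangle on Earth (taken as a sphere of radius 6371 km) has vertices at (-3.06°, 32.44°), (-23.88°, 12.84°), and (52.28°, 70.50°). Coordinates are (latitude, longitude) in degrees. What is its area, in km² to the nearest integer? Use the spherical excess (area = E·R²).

Side lengths (central angles): a = 1.5918, b = 1.1165, c = 0.4911 rad; semiperimeter s = 1.5997.
By l'Huilier's theorem, tan(E/4) = √[tan(s/2) tan((s−a)/2) tan((s−b)/2) tan((s−c)/2)], giving spherical excess E = 0.1000 rad.
Area = E·R² = 0.1000 × (6371)² ≈ 4057893 km².

4057893 km²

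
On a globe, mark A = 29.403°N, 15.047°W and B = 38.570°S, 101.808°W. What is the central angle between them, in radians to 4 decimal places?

1.8417 rad

In radians: φ₁ = 0.5132, φ₂ = -0.6732, Δλ = -86.761° = -1.5143 rad.
Haversine: a = sin²(Δφ/2) + cos φ₁ cos φ₂ sin²(Δλ/2) = 0.3125 + (0.8712)(0.7818)(0.4717) = 0.63380.
Central angle c = 2·arcsin(√a) = 1.84171 rad.
So the angular separation is 1.8417 rad.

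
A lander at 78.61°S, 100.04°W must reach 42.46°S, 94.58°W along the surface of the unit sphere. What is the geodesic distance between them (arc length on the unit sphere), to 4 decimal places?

0.6321

In radians: φ₁ = -1.3720, φ₂ = -0.7411, Δλ = 5.460° = 0.0953 rad.
cos c = sin φ₁ sin φ₂ + cos φ₁ cos φ₂ cos Δλ = (-0.9803)(-0.6751) + (0.1975)(0.7377)(0.9955) = 0.80681,
so c = arccos(0.80681) = 0.63206 rad.
On the unit sphere the arc length equals the central angle: 0.6321.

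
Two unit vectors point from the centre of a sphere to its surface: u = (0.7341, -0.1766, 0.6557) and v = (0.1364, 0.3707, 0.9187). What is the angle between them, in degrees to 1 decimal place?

50.4°

u·v = 0.6371; |u| = 1.0000, |v| = 1.0000.
cos θ = (u·v)/(|u||v|) = 0.6370, so θ = 50.4°.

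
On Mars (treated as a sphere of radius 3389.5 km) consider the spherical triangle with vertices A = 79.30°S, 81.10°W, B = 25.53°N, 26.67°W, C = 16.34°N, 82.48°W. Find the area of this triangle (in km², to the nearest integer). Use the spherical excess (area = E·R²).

Side lengths (central angles): a = 0.9175, b = 1.6693, c = 1.9029 rad; semiperimeter s = 2.2448.
By l'Huilier's theorem, tan(E/4) = √[tan(s/2) tan((s−a)/2) tan((s−b)/2) tan((s−c)/2)], giving spherical excess E = 1.1224 rad.
Area = E·R² = 1.1224 × (3389.5)² ≈ 12895460 km².

12895460 km²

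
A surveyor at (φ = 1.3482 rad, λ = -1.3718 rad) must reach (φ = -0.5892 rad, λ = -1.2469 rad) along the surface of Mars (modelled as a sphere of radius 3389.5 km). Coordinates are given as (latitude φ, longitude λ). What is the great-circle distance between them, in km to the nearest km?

Let φ₁ = 1.3482 rad, φ₂ = -0.5892 rad, and Δλ = 0.1249 rad.
cos c = sin φ₁ sin φ₂ + cos φ₁ cos φ₂ cos Δλ = (0.9753)(-0.5557) + (0.2208)(0.8314)(0.9922) = -0.35988,
so c = arccos(-0.35988) = 1.93893 rad.
Distance = R·c = 3389.5 × 1.9389 ≈ 6572 km.

6572 km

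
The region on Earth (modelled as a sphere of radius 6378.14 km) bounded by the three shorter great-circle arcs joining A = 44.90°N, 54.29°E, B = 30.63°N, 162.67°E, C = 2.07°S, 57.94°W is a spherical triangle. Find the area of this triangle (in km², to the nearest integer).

105092503 km²

Side lengths (central angles): a = 2.3066, b = 1.8685, c = 1.4026 rad; semiperimeter s = 2.7888.
By l'Huilier's theorem, tan(E/4) = √[tan(s/2) tan((s−a)/2) tan((s−b)/2) tan((s−c)/2)], giving spherical excess E = 2.5834 rad.
Area = E·R² = 2.5834 × (6378.14)² ≈ 105092503 km².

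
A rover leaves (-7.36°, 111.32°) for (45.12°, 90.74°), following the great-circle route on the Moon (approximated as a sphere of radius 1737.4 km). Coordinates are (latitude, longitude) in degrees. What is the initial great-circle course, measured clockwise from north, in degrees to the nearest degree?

With φ₁ = -0.1285, φ₂ = 0.7875, Δλ = -0.3592 rad, the forward-azimuth formula gives
θ = atan2( sin Δλ cos φ₂ , cos φ₁ sin φ₂ − sin φ₁ cos φ₂ cos Δλ ) = atan2(-0.2480, 0.7874) = -17.49°.
Adding 360° brings this into [0°, 360°): 343°.

343°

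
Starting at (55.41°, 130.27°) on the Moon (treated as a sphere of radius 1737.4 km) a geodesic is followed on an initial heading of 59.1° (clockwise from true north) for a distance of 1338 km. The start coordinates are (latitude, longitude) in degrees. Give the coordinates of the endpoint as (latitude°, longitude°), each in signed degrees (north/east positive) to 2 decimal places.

52.55°, -150.46°

Angular distance δ = d/R = 1338/1737.4 = 0.77012 rad; initial bearing θ = 1.0315 rad.
sin φ₂ = sin φ₁ cos δ + cos φ₁ sin δ cos θ = (0.8232)(0.7178) + (0.5677)(0.6962)(0.5135) = 0.7939, so φ₂ = 52.55°.
Δλ = atan2(sin θ sin δ cos φ₁, cos δ − sin φ₁ sin φ₂) = atan2(0.3391, 0.0642) = 79.273°.
λ₂ = 130.270° + 79.273° = 209.54° → -150.46° after wrapping to (−180°, 180°].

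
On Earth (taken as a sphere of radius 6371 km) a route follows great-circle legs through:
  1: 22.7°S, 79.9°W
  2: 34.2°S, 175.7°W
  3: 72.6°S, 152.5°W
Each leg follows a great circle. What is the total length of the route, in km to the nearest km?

Leg 1→2: central angle 1.4305 rad, distance 9113.9 km.
Leg 2→3: central angle 0.7018 rad, distance 4471.1 km.
Total: 9113.9 + 4471.1 ≈ 13585 km.

13585 km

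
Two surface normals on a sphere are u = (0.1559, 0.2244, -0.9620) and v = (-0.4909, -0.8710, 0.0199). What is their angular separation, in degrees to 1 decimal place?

u·v = -0.2911; |u| = 1.0001, |v| = 1.0000.
cos θ = (u·v)/(|u||v|) = -0.2911, so θ = 106.9°.

106.9°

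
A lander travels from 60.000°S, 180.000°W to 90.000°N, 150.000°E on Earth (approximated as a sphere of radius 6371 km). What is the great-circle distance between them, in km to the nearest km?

16679 km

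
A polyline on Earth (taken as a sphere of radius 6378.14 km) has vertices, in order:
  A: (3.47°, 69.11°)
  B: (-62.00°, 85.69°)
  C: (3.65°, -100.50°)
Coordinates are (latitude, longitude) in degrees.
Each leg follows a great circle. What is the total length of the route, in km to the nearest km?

20946 km

Leg A→B: central angle 1.1640 rad, distance 7424.0 km.
Leg B→C: central angle 2.1200 rad, distance 13521.6 km.
Total: 7424.0 + 13521.6 ≈ 20946 km.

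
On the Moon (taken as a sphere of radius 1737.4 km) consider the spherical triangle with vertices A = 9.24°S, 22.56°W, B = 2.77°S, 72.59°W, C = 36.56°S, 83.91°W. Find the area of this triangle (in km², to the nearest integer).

Side lengths (central angles): a = 0.6172, b = 1.0750, c = 0.8749 rad; semiperimeter s = 1.2836.
By l'Huilier's theorem, tan(E/4) = √[tan(s/2) tan((s−a)/2) tan((s−b)/2) tan((s−c)/2)], giving spherical excess E = 0.2990 rad.
Area = E·R² = 0.2990 × (1737.4)² ≈ 902637 km².

902637 km²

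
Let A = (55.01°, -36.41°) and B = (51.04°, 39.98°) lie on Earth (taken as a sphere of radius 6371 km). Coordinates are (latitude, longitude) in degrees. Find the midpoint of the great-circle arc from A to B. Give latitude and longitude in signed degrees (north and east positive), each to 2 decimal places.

The central angle between A and B is δ = 0.7643 rad.
With f = 0.5, the slerp weights are sin((1−f)δ)/sin δ = 0.5389 and sin(fδ)/sin δ = 0.5389.
Weighted sum of the unit vectors: (0.5389)·(0.4615,-0.3404,0.8193) + (0.5389)·(0.4818,0.4040,0.7776) = (0.5083, 0.0343, 0.8605).
Converting back: φ = atan2(z, √(x²+y²)) = 59.37°, λ = atan2(y, x) = 3.86°.

59.37°, 3.86°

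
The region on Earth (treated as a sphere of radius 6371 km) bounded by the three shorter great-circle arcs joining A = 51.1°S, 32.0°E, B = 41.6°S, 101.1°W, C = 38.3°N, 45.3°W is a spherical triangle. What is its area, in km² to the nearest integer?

Side lengths (central angles): a = 1.6525, b = 1.9541, c = 1.3737 rad; semiperimeter s = 2.4902.
By l'Huilier's theorem, tan(E/4) = √[tan(s/2) tan((s−a)/2) tan((s−b)/2) tan((s−c)/2)], giving spherical excess E = 1.7752 rad.
Area = E·R² = 1.7752 × (6371)² ≈ 72056266 km².

72056266 km²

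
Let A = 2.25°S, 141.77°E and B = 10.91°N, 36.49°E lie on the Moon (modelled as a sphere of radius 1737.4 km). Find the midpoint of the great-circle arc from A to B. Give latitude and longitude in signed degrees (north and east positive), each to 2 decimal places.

7.11°, 89.79°

The central angle between A and B is δ = 1.8400 rad.
With f = 0.5, the slerp weights are sin((1−f)δ)/sin δ = 0.8254 and sin(fδ)/sin δ = 0.8254.
Weighted sum of the unit vectors: (0.8254)·(-0.7849,0.6183,-0.0393) + (0.8254)·(0.7894,0.5839,0.1893) = (0.0037, 0.9923, 0.1238).
Converting back: φ = atan2(z, √(x²+y²)) = 7.11°, λ = atan2(y, x) = 89.79°.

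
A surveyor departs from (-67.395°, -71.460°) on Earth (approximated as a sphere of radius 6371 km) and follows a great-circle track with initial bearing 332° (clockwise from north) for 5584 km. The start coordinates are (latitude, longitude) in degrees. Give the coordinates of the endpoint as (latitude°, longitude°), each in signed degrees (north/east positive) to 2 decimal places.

-19.26°, -93.93°

Angular distance δ = d/R = 5584/6371 = 0.87647 rad; initial bearing θ = 5.7945 rad.
sin φ₂ = sin φ₁ cos δ + cos φ₁ sin δ cos θ = (-0.9232)(0.6399) + (0.3844)(0.7685)(0.8829) = -0.3299, so φ₂ = -19.26°.
Δλ = atan2(sin θ sin δ cos φ₁, cos δ − sin φ₁ sin φ₂) = atan2(-0.1387, 0.3353) = -22.469°.
λ₂ = -71.460° − 22.469° = -93.93°.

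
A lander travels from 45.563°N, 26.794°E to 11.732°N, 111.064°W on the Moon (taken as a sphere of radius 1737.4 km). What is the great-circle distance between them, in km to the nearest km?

In radians: φ₁ = 0.7952, φ₂ = 0.2048, Δλ = -137.858° = -2.4061 rad.
Haversine: a = sin²(Δφ/2) + cos φ₁ cos φ₂ sin²(Δλ/2) = 0.0847 + (0.7001)(0.9791)(0.8707) = 0.68155.
Central angle c = 2·arcsin(√a) = 1.94239 rad.
Distance = R·c = 1737.4 × 1.9424 ≈ 3375 km.

3375 km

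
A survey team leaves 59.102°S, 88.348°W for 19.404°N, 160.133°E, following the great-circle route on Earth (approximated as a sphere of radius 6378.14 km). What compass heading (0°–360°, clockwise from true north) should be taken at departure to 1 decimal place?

With φ₁ = -1.0315, φ₂ = 0.3387, Δλ = -1.9464 rad, the forward-azimuth formula gives
θ = atan2( sin Δλ cos φ₂ , cos φ₁ sin φ₂ − sin φ₁ cos φ₂ cos Δλ ) = atan2(-0.8775, -0.1263) = -98.19°.
Adding 360° brings this into [0°, 360°): 261.8°.

261.8°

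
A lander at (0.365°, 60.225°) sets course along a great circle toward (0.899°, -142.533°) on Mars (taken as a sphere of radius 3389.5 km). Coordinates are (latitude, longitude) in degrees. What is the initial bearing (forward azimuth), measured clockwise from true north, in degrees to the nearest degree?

With φ₁ = 0.0064, φ₂ = 0.0157, Δλ = 2.7444 rad, the forward-azimuth formula gives
θ = atan2( sin Δλ cos φ₂ , cos φ₁ sin φ₂ − sin φ₁ cos φ₂ cos Δλ ) = atan2(0.3868, 0.0216) = 86.81°.
So the initial bearing is 87°.

87°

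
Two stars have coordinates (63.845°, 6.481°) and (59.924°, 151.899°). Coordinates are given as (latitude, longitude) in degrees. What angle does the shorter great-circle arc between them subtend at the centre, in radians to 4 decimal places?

Let φ₁ = 1.1143 rad, φ₂ = 1.0459 rad, and Δλ = 2.5380 rad.
cos c = sin φ₁ sin φ₂ + cos φ₁ cos φ₂ cos Δλ = (0.8976)(0.8654) + (0.4408)(0.5011)(-0.8233) = 0.59488,
so c = arccos(0.59488) = 0.93368 rad.
So the angular separation is 0.9337 rad.

0.9337 rad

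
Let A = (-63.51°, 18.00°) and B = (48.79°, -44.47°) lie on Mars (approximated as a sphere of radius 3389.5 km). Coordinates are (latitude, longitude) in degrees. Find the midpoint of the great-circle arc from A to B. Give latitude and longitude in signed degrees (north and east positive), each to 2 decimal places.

The central angle between A and B is δ = 2.1383 rad.
With f = 0.5, the slerp weights are sin((1−f)δ)/sin δ = 1.0397 and sin(fδ)/sin δ = 1.0397.
Weighted sum of the unit vectors: (1.0397)·(0.4242,0.1378,-0.8950) + (1.0397)·(0.4701,-0.4615,0.7523) = (0.9299, -0.3366, -0.1484).
Converting back: φ = atan2(z, √(x²+y²)) = -8.53°, λ = atan2(y, x) = -19.90°.

-8.53°, -19.90°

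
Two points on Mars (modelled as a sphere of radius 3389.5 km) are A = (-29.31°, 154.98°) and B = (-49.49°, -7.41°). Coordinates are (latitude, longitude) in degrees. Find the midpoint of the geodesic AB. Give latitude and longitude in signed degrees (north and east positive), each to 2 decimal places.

Central angle δ = 1.7393 rad. Interpolating on the sphere with fraction f = 0.5:
P = [sin((1−f)δ)·A + sin(fδ)·B] / sin δ = 0.7751·A + 0.7751·B in Cartesian coordinates,
giving P = (-0.1132, 0.2209, -0.9687), i.e. latitude -75.63°, longitude 117.12°.

-75.63°, 117.12°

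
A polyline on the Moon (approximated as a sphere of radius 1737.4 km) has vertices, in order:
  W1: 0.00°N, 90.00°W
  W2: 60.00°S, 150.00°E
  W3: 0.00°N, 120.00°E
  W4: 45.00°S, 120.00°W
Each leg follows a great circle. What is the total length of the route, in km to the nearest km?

8476 km

Leg W1→W2: central angle 1.8235 rad, distance 3168.1 km.
Leg W2→W3: central angle 1.1230 rad, distance 1951.0 km.
Leg W3→W4: central angle 1.9322 rad, distance 3356.9 km.
Total: 3168.1 + 1951.0 + 3356.9 ≈ 8476 km.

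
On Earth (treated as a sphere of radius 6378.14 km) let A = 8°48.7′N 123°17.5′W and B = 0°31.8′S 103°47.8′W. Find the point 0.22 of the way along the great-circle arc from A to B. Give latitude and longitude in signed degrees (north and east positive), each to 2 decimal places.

6.81°, -118.95°

Central angle δ = 0.3761 rad. Interpolating on the sphere with fraction f = 0.22:
P = [sin((1−f)δ)·A + sin(fδ)·B] / sin δ = 0.7873·A + 0.2250·B in Cartesian coordinates,
giving P = (-0.4807, -0.8688, 0.1185), i.e. latitude 6.81°, longitude -118.95°.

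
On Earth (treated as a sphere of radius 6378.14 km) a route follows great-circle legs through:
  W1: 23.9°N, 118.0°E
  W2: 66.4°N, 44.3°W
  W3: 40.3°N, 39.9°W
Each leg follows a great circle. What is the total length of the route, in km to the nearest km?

12793 km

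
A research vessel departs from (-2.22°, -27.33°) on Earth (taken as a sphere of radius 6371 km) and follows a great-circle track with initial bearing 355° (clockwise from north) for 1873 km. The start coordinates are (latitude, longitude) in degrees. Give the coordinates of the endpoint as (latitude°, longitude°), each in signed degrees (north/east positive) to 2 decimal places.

Angular distance δ = d/R = 1873/6371 = 0.29399 rad; initial bearing θ = 6.1959 rad.
sin φ₂ = sin φ₁ cos δ + cos φ₁ sin δ cos θ = (-0.0387)(0.9571) + (0.9992)(0.2898)(0.9962) = 0.2514, so φ₂ = 14.56°.
Δλ = atan2(sin θ sin δ cos φ₁, cos δ − sin φ₁ sin φ₂) = atan2(-0.0252, 0.9668) = -1.495°.
λ₂ = -27.330° − 1.495° = -28.83°.

14.56°, -28.83°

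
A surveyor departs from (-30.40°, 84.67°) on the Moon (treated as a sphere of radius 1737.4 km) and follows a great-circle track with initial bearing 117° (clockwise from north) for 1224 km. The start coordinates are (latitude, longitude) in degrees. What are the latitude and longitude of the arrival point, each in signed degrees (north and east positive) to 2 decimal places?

-39.73°, 133.29°

Angular distance δ = d/R = 1224/1737.4 = 0.70450 rad; initial bearing θ = 2.0420 rad.
sin φ₂ = sin φ₁ cos δ + cos φ₁ sin δ cos θ = (-0.5060)(0.7619) + (0.8625)(0.6477)(-0.4540) = -0.6392, so φ₂ = -39.73°.
Δλ = atan2(sin θ sin δ cos φ₁, cos δ − sin φ₁ sin φ₂) = atan2(0.4977, 0.4385) = 48.620°.
λ₂ = 84.670° + 48.620° = 133.29°.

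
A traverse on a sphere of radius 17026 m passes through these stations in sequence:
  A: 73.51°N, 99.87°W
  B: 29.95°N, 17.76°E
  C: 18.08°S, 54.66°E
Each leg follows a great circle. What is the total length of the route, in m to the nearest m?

Leg A→B: central angle 1.1975 rad, distance 20389.3 m.
Leg B→C: central angle 1.0429 rad, distance 17755.9 m.
Total: 20389.3 + 17755.9 ≈ 38145 m.

38145 m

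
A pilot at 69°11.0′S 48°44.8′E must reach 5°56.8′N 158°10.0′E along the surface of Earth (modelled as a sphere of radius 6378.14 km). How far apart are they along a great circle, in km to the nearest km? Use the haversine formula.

In radians: φ₁ = -1.2075, φ₂ = 0.1038, Δλ = 109.420° = 1.9097 rad.
Haversine: a = sin²(Δφ/2) + cos φ₁ cos φ₂ sin²(Δλ/2) = 0.3717 + (0.3554)(0.9946)(0.6662) = 0.60718.
Central angle c = 2·arcsin(√a) = 1.78684 rad.
Distance = R·c = 6378.14 × 1.7868 ≈ 11397 km.

11397 km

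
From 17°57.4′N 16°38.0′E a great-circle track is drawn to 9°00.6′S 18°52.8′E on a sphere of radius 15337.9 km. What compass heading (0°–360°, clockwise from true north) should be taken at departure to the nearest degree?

175°

With φ₁ = 0.3134, φ₂ = -0.1573, Δλ = 0.0392 rad, the forward-azimuth formula gives
θ = atan2( sin Δλ cos φ₂ , cos φ₁ sin φ₂ − sin φ₁ cos φ₂ cos Δλ ) = atan2(0.0387, -0.4532) = 175.12°.
So the initial bearing is 175°.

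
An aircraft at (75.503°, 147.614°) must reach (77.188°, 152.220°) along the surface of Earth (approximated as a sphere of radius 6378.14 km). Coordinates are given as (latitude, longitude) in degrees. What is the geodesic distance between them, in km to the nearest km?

In radians: φ₁ = 1.3178, φ₂ = 1.3472, Δλ = 4.606° = 0.0804 rad.
cos c = sin φ₁ sin φ₂ + cos φ₁ cos φ₂ cos Δλ = (0.9682)(0.9751) + (0.2503)(0.2218)(0.9968) = 0.99939,
so c = arccos(0.99939) = 0.03498 rad.
Distance = R·c = 6378.14 × 0.0350 ≈ 223 km.

223 km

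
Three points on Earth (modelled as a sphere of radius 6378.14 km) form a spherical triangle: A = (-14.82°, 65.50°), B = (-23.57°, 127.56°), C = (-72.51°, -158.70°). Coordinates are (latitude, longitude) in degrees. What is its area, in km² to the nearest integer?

28439108 km²

Side lengths (central angles): a = 1.0945, b = 1.5351, c = 1.0269 rad; semiperimeter s = 1.8283.
By l'Huilier's theorem, tan(E/4) = √[tan(s/2) tan((s−a)/2) tan((s−b)/2) tan((s−c)/2)], giving spherical excess E = 0.6991 rad.
Area = E·R² = 0.6991 × (6378.14)² ≈ 28439108 km².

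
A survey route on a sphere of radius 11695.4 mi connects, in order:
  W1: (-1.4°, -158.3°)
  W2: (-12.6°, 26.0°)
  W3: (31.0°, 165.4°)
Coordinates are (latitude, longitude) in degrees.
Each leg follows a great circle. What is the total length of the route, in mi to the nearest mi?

Leg W1→W2: central angle 2.8861 rad, distance 33754.6 mi.
Leg W2→W3: central angle 2.4151 rad, distance 28245.4 mi.
Total: 33754.6 + 28245.4 ≈ 62000 mi.

62000 mi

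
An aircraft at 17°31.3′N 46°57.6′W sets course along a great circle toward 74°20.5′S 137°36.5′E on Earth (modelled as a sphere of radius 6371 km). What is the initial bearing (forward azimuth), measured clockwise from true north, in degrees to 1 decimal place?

With φ₁ = 0.3058, φ₂ = -1.2975, Δλ = -3.0619 rad, the forward-azimuth formula gives
θ = atan2( sin Δλ cos φ₂ , cos φ₁ sin φ₂ − sin φ₁ cos φ₂ cos Δλ ) = atan2(-0.0215, -0.8372) = -178.53°.
Adding 360° brings this into [0°, 360°): 181.5°.

181.5°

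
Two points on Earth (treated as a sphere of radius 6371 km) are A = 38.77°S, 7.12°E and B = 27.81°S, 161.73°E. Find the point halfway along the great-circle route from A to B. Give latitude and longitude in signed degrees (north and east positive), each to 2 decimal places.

-70.84°, 100.05°

The central angle between A and B is δ = 1.9080 rad.
With f = 0.5, the slerp weights are sin((1−f)δ)/sin δ = 0.8644 and sin(fδ)/sin δ = 0.8644.
Weighted sum of the unit vectors: (0.8644)·(0.7737,0.0966,-0.6262) + (0.8644)·(-0.8399,0.2773,-0.4665) = (-0.0573, 0.3232, -0.9446).
Converting back: φ = atan2(z, √(x²+y²)) = -70.84°, λ = atan2(y, x) = 100.05°.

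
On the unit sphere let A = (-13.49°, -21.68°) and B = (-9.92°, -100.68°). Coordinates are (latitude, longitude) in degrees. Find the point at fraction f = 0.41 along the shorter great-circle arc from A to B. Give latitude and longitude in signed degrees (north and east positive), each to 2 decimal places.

-15.27°, -54.30°

The central angle between A and B is δ = 1.3459 rad.
With f = 0.41, the slerp weights are sin((1−f)δ)/sin δ = 0.7317 and sin(fδ)/sin δ = 0.5378.
Weighted sum of the unit vectors: (0.7317)·(0.9036,-0.3592,-0.2333) + (0.5378)·(-0.1826,-0.9680,-0.1723) = (0.5630, -0.7834, -0.2633).
Converting back: φ = atan2(z, √(x²+y²)) = -15.27°, λ = atan2(y, x) = -54.30°.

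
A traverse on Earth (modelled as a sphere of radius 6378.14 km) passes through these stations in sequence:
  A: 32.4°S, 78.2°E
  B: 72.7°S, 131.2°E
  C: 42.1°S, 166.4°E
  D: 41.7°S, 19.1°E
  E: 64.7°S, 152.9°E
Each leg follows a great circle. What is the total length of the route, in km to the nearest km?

26957 km

Leg A→B: central angle 0.8464 rad, distance 5398.4 km.
Leg B→C: central angle 0.6087 rad, distance 3882.3 km.
Leg C→D: central angle 1.5910 rad, distance 10147.6 km.
Leg D→E: central angle 1.1804 rad, distance 7528.6 km.
Total: 5398.4 + 3882.3 + 10147.6 + 7528.6 ≈ 26957 km.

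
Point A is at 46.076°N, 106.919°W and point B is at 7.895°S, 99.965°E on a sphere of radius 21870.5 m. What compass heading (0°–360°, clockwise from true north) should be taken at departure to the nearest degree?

320°

With φ₁ = 0.8042, φ₂ = -0.1378, Δλ = -2.6724 rad, the forward-azimuth formula gives
θ = atan2( sin Δλ cos φ₂ , cos φ₁ sin φ₂ − sin φ₁ cos φ₂ cos Δλ ) = atan2(-0.4479, 0.5410) = -39.62°.
Adding 360° brings this into [0°, 360°): 320°.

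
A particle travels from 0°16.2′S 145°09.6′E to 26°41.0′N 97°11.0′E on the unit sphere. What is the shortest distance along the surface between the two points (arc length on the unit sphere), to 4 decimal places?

0.9323

With latitudes φ₁ = -0.270°, φ₂ = 26.683° and longitude difference Δλ = -47.977°:
cos c = sin φ₁ sin φ₂ + cos φ₁ cos φ₂ cos Δλ = (-0.0047)(0.4491) + (1.0000)(0.8935)(0.6694) = 0.59602,
so c = arccos(0.59602) = 0.93226 rad.
On the unit sphere the arc length equals the central angle: 0.9323.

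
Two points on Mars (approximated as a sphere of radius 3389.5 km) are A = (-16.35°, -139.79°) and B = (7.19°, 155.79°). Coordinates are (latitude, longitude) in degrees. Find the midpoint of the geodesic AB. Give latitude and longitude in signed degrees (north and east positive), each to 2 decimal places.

Central angle δ = 1.1855 rad. Interpolating on the sphere with fraction f = 0.5:
P = [sin((1−f)δ)·A + sin(fδ)·B] / sin δ = 0.6028·A + 0.6028·B in Cartesian coordinates,
giving P = (-0.9873, -0.1282, -0.0943), i.e. latitude -5.41°, longitude -172.60°.

-5.41°, -172.60°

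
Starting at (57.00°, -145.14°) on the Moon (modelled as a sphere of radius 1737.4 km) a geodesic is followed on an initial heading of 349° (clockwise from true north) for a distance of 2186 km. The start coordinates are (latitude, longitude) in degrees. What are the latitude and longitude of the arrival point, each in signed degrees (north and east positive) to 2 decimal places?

50.05°, 51.29°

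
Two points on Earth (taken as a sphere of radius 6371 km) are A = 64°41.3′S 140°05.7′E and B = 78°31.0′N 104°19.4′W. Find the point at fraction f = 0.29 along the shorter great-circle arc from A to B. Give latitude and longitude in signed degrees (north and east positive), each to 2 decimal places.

The central angle between A and B is δ = 2.7457 rad.
With f = 0.29, the slerp weights are sin((1−f)δ)/sin δ = 2.4095 and sin(fδ)/sin δ = 1.8534.
Weighted sum of the unit vectors: (2.4095)·(-0.3280,0.2743,-0.9040) + (1.8534)·(-0.0493,-0.1929,0.9800) = (-0.8815, 0.3033, -0.3618).
Converting back: φ = atan2(z, √(x²+y²)) = -21.21°, λ = atan2(y, x) = 161.01°.

-21.21°, 161.01°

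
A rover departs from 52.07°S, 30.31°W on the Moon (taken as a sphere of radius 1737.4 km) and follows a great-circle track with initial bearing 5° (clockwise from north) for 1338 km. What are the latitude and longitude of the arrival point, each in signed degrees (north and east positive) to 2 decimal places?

-8.04°, -26.80°

Angular distance δ = d/R = 1338/1737.4 = 0.77012 rad; initial bearing θ = 0.0873 rad.
sin φ₂ = sin φ₁ cos δ + cos φ₁ sin δ cos θ = (-0.7888)(0.7178) + (0.6147)(0.6962)(0.9962) = -0.1399, so φ₂ = -8.04°.
Δλ = atan2(sin θ sin δ cos φ₁, cos δ − sin φ₁ sin φ₂) = atan2(0.0373, 0.6075) = 3.513°.
λ₂ = -30.310° + 3.513° = -26.80°.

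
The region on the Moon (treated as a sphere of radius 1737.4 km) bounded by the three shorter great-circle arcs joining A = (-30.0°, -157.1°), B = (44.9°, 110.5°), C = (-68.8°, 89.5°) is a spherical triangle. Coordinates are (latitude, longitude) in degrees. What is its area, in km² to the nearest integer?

Side lengths (central angles): a = 2.0031, b = 1.2220, c = 1.9591 rad; semiperimeter s = 2.5921.
By l'Huilier's theorem, tan(E/4) = √[tan(s/2) tan((s−a)/2) tan((s−b)/2) tan((s−c)/2)], giving spherical excess E = 1.9700 rad.
Area = E·R² = 1.9700 × (1737.4)² ≈ 5946522 km².

5946522 km²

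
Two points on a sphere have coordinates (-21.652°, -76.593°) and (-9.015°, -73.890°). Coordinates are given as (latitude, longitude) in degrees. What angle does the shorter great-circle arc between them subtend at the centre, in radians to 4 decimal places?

With latitudes φ₁ = -21.652°, φ₂ = -9.015° and longitude difference Δλ = 2.703°:
cos c = sin φ₁ sin φ₂ + cos φ₁ cos φ₂ cos Δλ = (-0.3690)(-0.1567) + (0.9294)(0.9876)(0.9989) = 0.97475,
so c = arccos(0.97475) = 0.22518 rad.
So the angular separation is 0.2252 rad.

0.2252 rad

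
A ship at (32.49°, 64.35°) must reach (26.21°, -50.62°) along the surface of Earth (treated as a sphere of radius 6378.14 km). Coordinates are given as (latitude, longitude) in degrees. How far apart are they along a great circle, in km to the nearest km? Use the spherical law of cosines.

10544 km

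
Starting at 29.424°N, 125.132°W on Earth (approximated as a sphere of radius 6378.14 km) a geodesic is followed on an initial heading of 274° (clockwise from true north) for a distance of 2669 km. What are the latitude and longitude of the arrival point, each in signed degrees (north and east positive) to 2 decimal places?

28.27°, -152.53°

Angular distance δ = d/R = 2669/6378.14 = 0.41846 rad; initial bearing θ = 4.7822 rad.
sin φ₂ = sin φ₁ cos δ + cos φ₁ sin δ cos θ = (0.4913)(0.9137) + (0.8710)(0.4064)(0.0698) = 0.4736, so φ₂ = 28.27°.
Δλ = atan2(sin θ sin δ cos φ₁, cos δ − sin φ₁ sin φ₂) = atan2(-0.3531, 0.6811) = -27.403°.
λ₂ = -125.132° − 27.403° = -152.53°.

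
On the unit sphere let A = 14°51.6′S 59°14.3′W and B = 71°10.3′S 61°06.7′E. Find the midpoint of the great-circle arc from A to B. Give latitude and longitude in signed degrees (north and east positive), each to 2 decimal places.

The central angle between A and B is δ = 1.4856 rad.
With f = 0.5, the slerp weights are sin((1−f)δ)/sin δ = 0.6788 and sin(fδ)/sin δ = 0.6788.
Weighted sum of the unit vectors: (0.6788)·(0.4944,-0.8306,-0.2565) + (0.6788)·(0.1559,0.2826,-0.9465) = (0.4414, -0.3720, -0.8166).
Converting back: φ = atan2(z, √(x²+y²)) = -54.74°, λ = atan2(y, x) = -40.12°.

-54.74°, -40.12°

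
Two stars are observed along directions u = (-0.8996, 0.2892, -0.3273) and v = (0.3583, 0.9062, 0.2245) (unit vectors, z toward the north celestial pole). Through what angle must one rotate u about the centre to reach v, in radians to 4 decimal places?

1.7049 rad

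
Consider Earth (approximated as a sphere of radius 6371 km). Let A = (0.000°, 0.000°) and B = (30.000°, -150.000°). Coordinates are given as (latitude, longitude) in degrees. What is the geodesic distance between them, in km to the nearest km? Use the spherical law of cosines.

15411 km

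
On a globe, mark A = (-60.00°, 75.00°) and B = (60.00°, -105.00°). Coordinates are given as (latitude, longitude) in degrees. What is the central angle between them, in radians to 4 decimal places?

With latitudes φ₁ = -60.000°, φ₂ = 60.000° and longitude difference Δλ = -180.000°:
Haversine: a = sin²(Δφ/2) + cos φ₁ cos φ₂ sin²(Δλ/2) = 0.7500 + (0.5000)(0.5000)(1.0000) = 1.00000.
Central angle c = 2·arcsin(√a) = 3.14159 rad.
So the angular separation is 3.1416 rad.

3.1416 rad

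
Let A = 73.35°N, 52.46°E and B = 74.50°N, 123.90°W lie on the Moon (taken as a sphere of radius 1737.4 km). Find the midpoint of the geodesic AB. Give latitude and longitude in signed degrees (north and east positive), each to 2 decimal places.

89.22°, 11.90°

The central angle between A and B is δ = 0.5608 rad.
With f = 0.5, the slerp weights are sin((1−f)δ)/sin δ = 0.5203 and sin(fδ)/sin δ = 0.5203.
Weighted sum of the unit vectors: (0.5203)·(0.1746,0.2272,0.9581) + (0.5203)·(-0.1491,-0.2218,0.9636) = (0.0133, 0.0028, 0.9999).
Converting back: φ = atan2(z, √(x²+y²)) = 89.22°, λ = atan2(y, x) = 11.90°.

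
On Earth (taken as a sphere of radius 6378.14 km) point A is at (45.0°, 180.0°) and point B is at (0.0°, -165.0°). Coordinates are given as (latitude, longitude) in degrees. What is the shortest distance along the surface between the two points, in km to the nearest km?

5223 km

With latitudes φ₁ = 45.000°, φ₂ = 0.000° and longitude difference Δλ = 15.000°:
cos c = sin φ₁ sin φ₂ + cos φ₁ cos φ₂ cos Δλ = (0.7071)(0.0000) + (0.7071)(1.0000)(0.9659) = 0.68301,
so c = arccos(0.68301) = 0.81892 rad.
Distance = R·c = 6378.14 × 0.8189 ≈ 5223 km.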